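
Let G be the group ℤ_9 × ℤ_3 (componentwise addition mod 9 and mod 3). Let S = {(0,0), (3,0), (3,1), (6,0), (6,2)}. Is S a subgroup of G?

No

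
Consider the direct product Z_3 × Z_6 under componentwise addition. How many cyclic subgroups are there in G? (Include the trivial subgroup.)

10

Group the elements of G by the cyclic subgroup they generate; each cyclic subgroup of order d accounts for φ(d) elements.
Cyclic subgroups by order — order 1: 1; order 2: 1; order 3: 4; order 6: 4.
Total: 10.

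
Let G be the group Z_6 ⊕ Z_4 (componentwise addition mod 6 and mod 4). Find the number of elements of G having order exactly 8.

An element (a,b) has order lcm(ord(a), ord(b)); count pairs with lcm equal to 8.
Enumerating gives 0 such elements.

0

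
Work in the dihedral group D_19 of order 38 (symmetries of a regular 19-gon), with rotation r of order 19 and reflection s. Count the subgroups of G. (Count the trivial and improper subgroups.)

|G| = 38, so by Lagrange every subgroup order divides 38. Divisors: 1, 2, 19, 38.
Subgroups by order — order 1: 1; order 2: 19; order 19: 1; order 38: 1.
Total: 1 + 19 + 1 + 1 = 22.

22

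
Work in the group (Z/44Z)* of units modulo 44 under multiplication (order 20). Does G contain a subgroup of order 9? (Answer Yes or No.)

No

9 does not divide |G| = 20, so by Lagrange no subgroup of order 9 exists.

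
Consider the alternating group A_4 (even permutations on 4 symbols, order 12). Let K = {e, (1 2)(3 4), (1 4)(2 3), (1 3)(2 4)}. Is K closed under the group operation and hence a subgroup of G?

Yes

|K| = 4 divides |G| = 12, consistent with Lagrange.
K contains the identity, every element's inverse is in K, and K is closed under ∘: it is a subgroup.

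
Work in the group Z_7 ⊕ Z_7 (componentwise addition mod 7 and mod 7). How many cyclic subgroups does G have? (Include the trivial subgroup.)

Group the elements of G by the cyclic subgroup they generate; each cyclic subgroup of order d accounts for φ(d) elements.
Cyclic subgroups by order — order 1: 1; order 7: 8.
Total: 9.

9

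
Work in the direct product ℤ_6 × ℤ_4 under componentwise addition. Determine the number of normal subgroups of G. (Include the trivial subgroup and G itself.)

16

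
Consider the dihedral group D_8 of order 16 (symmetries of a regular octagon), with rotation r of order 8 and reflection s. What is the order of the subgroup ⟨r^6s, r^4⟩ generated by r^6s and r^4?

4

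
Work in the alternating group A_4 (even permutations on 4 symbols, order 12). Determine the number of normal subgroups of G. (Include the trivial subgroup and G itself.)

3

G has 10 subgroups. Checking conjugation-invariance by order — order 1: 1/1 normal; order 2: 0/3 normal; order 3: 0/4 normal; order 4: 1/1 normal; order 12: 1/1 normal.
Total normal subgroups: 3.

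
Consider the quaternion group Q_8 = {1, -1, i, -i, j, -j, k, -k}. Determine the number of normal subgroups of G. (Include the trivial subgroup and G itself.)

G has 6 subgroups. Checking conjugation-invariance by order — order 1: 1/1 normal; order 2: 1/1 normal; order 4: 3/3 normal; order 8: 1/1 normal.
Total normal subgroups: 6.

6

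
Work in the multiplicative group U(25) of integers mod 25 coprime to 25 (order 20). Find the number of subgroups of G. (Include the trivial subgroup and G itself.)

6

|G| = 20, so by Lagrange every subgroup order divides 20. Divisors: 1, 2, 4, 5, 10, 20.
Subgroups by order — order 1: 1; order 2: 1; order 4: 1; order 5: 1; order 10: 1; order 20: 1.
Total: 1 + 1 + 1 + 1 + 1 + 1 = 6.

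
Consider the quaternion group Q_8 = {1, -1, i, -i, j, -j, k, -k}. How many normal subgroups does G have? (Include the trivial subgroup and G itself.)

G has 6 subgroups. Checking conjugation-invariance by order — order 1: 1/1 normal; order 2: 1/1 normal; order 4: 3/3 normal; order 8: 1/1 normal.
Total normal subgroups: 6.

6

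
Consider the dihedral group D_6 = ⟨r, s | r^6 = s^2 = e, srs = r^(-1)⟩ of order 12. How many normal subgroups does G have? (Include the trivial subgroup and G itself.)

G has 16 subgroups. Checking conjugation-invariance by order — order 1: 1/1 normal; order 2: 1/7 normal; order 3: 1/1 normal; order 4: 0/3 normal; order 6: 3/3 normal; order 12: 1/1 normal.
Total normal subgroups: 7.

7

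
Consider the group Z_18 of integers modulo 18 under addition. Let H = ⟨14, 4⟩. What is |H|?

9

|⟨14⟩| = 9 and |⟨4⟩| = 9, so |H| is a multiple of lcm(9, 9) = 9 and divides |G| = 18.
Closing under the operation: H = {0, 2, 4, 6, 8, 10, 12, 14, 16}, so |H| = 9.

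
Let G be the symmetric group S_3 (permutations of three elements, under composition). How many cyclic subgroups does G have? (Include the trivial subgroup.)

5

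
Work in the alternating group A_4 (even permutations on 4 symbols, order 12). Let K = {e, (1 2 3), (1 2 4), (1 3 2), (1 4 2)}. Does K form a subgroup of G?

|K| = 5 does not divide |G| = 12, so by Lagrange K is not a subgroup.

No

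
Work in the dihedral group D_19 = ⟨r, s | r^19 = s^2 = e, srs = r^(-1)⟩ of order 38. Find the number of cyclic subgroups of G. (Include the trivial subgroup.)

A cyclic subgroup of order d is generated by each of its φ(d) elements of order d, so the cyclic subgroups of order d number (#elements of order d)/φ(d).
Cyclic subgroups by order — order 1: 1; order 2: 19; order 19: 1.
Total: 21.

21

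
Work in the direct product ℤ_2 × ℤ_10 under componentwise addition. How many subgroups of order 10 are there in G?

|G| = 20 and 10 | 20, so subgroups of order 10 are possible by Lagrange.
The subgroups of order 10 are: {(0,0), (0,1), (0,2), (0,3), (0,4), (0,5), (0,6), (0,7), (0,8), (0,9)}; {(0,0), (0,2), (0,4), (0,6), (0,8), (1,0), (1,2), (1,4), (1,6), (1,8)}; {(0,0), (0,2), (0,4), (0,6), (0,8), (1,1), (1,3), (1,5), (1,7), (1,9)}.
So G has 3 subgroups of order 10.

3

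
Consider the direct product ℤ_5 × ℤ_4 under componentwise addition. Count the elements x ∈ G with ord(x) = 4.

An element (a,b) has order lcm(ord(a), ord(b)); count pairs with lcm equal to 4.
Enumerating gives 2 such elements.

2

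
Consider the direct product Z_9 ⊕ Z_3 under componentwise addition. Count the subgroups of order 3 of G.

|G| = 27 and 3 | 27, so subgroups of order 3 are possible by Lagrange.
The subgroups of order 3 are: {(0,0), (0,1), (0,2)}; {(0,0), (3,0), (6,0)}; {(0,0), (3,1), (6,2)}; {(0,0), (3,2), (6,1)}.
So G has 4 subgroups of order 3.

4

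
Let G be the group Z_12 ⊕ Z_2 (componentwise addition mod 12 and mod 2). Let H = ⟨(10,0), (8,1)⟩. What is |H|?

|⟨(10,0)⟩| = 6 and |⟨(8,1)⟩| = 6, so |H| is a multiple of lcm(6, 6) = 6 and divides |G| = 24.
Closing under the operation: H = {(0,0), (0,1), (2,0), (2,1), (4,0), (4,1), (6,0), (6,1), (8,0), (8,1), (10,0), (10,1)}, so |H| = 12.

12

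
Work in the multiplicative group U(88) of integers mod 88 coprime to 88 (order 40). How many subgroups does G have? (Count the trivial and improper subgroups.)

32

|G| = 40, so by Lagrange every subgroup order divides 40. Divisors: 1, 2, 4, 5, 8, 10, 20, 40.
Subgroups by order — order 1: 1; order 2: 7; order 4: 7; order 5: 1; order 8: 1; order 10: 7; order 20: 7; order 40: 1.
Total: 1 + 7 + 7 + 1 + 1 + 7 + 7 + 1 = 32.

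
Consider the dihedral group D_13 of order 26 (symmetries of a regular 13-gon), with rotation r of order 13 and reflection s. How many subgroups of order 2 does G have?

13

|G| = 26 and 2 | 26, so subgroups of order 2 are possible by Lagrange.
The subgroups of order 2 are: {e, r^10s}; {e, r^11s}; {e, r^12s}; {e, r^2s}; … (13 in all).
So G has 13 subgroups of order 2.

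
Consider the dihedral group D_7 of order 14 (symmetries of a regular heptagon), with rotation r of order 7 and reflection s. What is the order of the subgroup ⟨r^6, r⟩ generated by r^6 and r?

7

|⟨r^6⟩| = 7 and |⟨r⟩| = 7, so |H| is a multiple of lcm(7, 7) = 7 and divides |G| = 14.
Closing under the operation: H = {e, r, r^2, r^3, r^4, r^5, r^6}, so |H| = 7.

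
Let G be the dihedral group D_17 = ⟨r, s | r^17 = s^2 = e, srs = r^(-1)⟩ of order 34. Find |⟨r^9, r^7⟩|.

17

|⟨r^9⟩| = 17 and |⟨r^7⟩| = 17, so |H| is a multiple of lcm(17, 17) = 17 and divides |G| = 34.
Closing under the operation: H = {e, r, r^2, r^3, r^4, r^5, r^6, r^7, r^8, r^9, r^10, r^11, r^12, r^13, r^14, r^15, r^16}, so |H| = 17.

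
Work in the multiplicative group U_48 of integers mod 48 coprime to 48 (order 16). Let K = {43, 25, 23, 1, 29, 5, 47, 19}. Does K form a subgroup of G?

Yes

|K| = 8 divides |G| = 16, consistent with Lagrange.
K contains the identity, every element's inverse is in K, and K is closed under ·: it is a subgroup.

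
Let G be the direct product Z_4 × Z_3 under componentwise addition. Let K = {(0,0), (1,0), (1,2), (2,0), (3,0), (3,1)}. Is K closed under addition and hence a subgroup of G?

Closure fails: (1,0) + (1,2) = (2,2) ∉ K. So K is not a subgroup.

No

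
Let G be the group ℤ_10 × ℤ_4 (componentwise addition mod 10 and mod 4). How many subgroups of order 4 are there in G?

|G| = 40 and 4 | 40, so subgroups of order 4 are possible by Lagrange.
The subgroups of order 4 are: {(0,0), (0,1), (0,2), (0,3)}; {(0,0), (0,2), (5,0), (5,2)}; {(0,0), (0,2), (5,1), (5,3)}.
So G has 3 subgroups of order 4.

3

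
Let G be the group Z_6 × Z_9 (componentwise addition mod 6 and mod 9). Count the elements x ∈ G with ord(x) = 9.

18

An element (a,b) has order lcm(ord(a), ord(b)); count pairs with lcm equal to 9.
Enumerating gives 18 such elements.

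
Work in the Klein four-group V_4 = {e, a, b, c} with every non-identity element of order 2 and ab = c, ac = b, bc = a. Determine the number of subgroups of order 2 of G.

|G| = 4 and 2 | 4, so subgroups of order 2 are possible by Lagrange.
The subgroups of order 2 are: {e, a}; {e, b}; {e, c}.
So G has 3 subgroups of order 2.

3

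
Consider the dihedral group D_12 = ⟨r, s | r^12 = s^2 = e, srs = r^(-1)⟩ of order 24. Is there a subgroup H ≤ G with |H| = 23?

No

23 does not divide |G| = 24, so by Lagrange no subgroup of order 23 exists.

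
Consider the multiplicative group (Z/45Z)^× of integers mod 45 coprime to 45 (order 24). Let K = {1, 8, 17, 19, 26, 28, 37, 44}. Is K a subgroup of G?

Yes

|K| = 8 divides |G| = 24, consistent with Lagrange.
K contains the identity, every element's inverse is in K, and K is closed under ·: it is a subgroup.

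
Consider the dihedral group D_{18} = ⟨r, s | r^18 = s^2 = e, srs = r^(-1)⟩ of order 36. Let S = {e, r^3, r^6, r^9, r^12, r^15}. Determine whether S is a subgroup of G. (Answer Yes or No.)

Yes

|S| = 6 divides |G| = 36, consistent with Lagrange.
S contains the identity, every element's inverse is in S, and S is closed under ·: it is a subgroup.
In fact S = ⟨r^15⟩.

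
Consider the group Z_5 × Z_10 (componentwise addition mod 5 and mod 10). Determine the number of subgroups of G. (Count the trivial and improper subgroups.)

16

|G| = 50, so by Lagrange every subgroup order divides 50. Divisors: 1, 2, 5, 10, 25, 50.
Subgroups by order — order 1: 1; order 2: 1; order 5: 6; order 10: 6; order 25: 1; order 50: 1.
Total: 1 + 1 + 6 + 6 + 1 + 1 = 16.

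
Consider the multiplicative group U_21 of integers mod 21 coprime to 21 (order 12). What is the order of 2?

Compute successive powers of 2 mod 21: 2, 4, 8, 16, 11, 1; 2^6 ≡ 1 (mod 21).
So |⟨2⟩| = 6.

6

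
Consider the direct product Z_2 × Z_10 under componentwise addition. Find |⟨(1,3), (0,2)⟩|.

|⟨(1,3)⟩| = 10 and |⟨(0,2)⟩| = 5, so |H| is a multiple of lcm(10, 5) = 10 and divides |G| = 20.
Closing under the operation: H = {(0,0), (0,2), (0,4), (0,6), (0,8), (1,1), (1,3), (1,5), (1,7), (1,9)}, so |H| = 10.

10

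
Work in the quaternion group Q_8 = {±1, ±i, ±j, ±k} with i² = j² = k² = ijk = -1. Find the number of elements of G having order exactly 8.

0

No element of G has order 8 (even though 8 | 8).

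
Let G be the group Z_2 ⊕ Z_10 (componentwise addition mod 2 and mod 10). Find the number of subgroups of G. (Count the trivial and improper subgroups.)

10

|G| = 20, so by Lagrange every subgroup order divides 20. Divisors: 1, 2, 4, 5, 10, 20.
Subgroups by order — order 1: 1; order 2: 3; order 4: 1; order 5: 1; order 10: 3; order 20: 1.
Total: 1 + 3 + 1 + 1 + 3 + 1 = 10.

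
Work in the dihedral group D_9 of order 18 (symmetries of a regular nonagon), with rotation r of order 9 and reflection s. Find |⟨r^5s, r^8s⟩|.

6

|⟨r^5s⟩| = 2 and |⟨r^8s⟩| = 2, so |H| is a multiple of lcm(2, 2) = 2 and divides |G| = 18.
Closing under the operation: H = {e, r^3, r^6, r^2s, r^5s, r^8s}, so |H| = 6.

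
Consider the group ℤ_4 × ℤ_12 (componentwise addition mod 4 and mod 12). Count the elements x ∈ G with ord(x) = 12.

24

An element (a,b) has order lcm(ord(a), ord(b)); count pairs with lcm equal to 12.
Enumerating gives 24 such elements.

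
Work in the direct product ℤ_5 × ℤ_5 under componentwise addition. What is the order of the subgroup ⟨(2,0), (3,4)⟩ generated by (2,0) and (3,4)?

|⟨(2,0)⟩| = 5 and |⟨(3,4)⟩| = 5, so |H| is a multiple of lcm(5, 5) = 5 and divides |G| = 25.
Closing {(2,0), (3,4)} under the group operation gives all of G, so |H| = 25.

25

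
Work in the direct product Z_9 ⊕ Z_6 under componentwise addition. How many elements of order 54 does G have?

An element (a,b) has order lcm(ord(a), ord(b)); count pairs with lcm equal to 54.
Enumerating gives 0 such elements.

0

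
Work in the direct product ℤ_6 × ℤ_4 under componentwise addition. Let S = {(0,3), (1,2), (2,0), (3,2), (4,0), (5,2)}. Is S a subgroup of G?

The identity (0,0) ∉ S, so S is not a subgroup.

No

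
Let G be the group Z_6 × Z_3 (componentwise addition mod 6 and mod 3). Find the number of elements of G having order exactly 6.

An element (a,b) has order lcm(ord(a), ord(b)); count pairs with lcm equal to 6.
Enumerating gives 8 such elements.

8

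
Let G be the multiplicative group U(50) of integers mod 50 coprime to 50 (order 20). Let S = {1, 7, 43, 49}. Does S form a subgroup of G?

|S| = 4 divides |G| = 20, consistent with Lagrange.
S contains the identity, every element's inverse is in S, and S is closed under ·: it is a subgroup.
In fact S = ⟨43⟩.

Yes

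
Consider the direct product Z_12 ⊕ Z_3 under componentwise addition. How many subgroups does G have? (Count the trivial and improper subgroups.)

18

|G| = 36, so by Lagrange every subgroup order divides 36. Divisors: 1, 2, 3, 4, 6, 9, 12, 18, 36.
Subgroups by order — order 1: 1; order 2: 1; order 3: 4; order 4: 1; order 6: 4; order 9: 1; order 12: 4; order 18: 1; order 36: 1.
Total: 1 + 1 + 4 + 1 + 4 + 1 + 4 + 1 + 1 = 18.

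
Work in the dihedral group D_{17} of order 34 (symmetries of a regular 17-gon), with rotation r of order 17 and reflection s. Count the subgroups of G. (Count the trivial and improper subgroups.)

|G| = 34, so by Lagrange every subgroup order divides 34. Divisors: 1, 2, 17, 34.
Subgroups by order — order 1: 1; order 2: 17; order 17: 1; order 34: 1.
Total: 1 + 17 + 1 + 1 = 20.

20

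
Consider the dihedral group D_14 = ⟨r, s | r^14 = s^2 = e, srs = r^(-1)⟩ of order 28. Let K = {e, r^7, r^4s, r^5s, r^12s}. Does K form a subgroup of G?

No

|K| = 5 does not divide |G| = 28, so by Lagrange K is not a subgroup.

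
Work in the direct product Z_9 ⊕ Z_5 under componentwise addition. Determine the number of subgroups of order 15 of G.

|G| = 45 and 15 | 45, so subgroups of order 15 are possible by Lagrange.
The subgroups of order 15 are: {(0,0), (0,1), (0,2), (0,3), (0,4), (3,0), (3,1), (3,2), (3,3), (3,4), (6,0), (6,1), (6,2), (6,3), (6,4)}.
So G has 1 subgroup of order 15.

1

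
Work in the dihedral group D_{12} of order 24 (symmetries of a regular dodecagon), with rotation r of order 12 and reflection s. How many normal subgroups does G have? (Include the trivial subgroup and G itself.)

G has 34 subgroups. Checking conjugation-invariance by order — order 1: 1/1 normal; order 2: 1/13 normal; order 3: 1/1 normal; order 4: 1/7 normal; order 6: 1/5 normal; order 8: 0/3 normal; order 12: 3/3 normal; order 24: 1/1 normal.
Total normal subgroups: 9.

9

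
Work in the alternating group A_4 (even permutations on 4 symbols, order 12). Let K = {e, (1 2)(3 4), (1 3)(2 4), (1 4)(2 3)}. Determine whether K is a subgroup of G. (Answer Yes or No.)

Yes

|K| = 4 divides |G| = 12, consistent with Lagrange.
K contains the identity, every element's inverse is in K, and K is closed under ∘: it is a subgroup.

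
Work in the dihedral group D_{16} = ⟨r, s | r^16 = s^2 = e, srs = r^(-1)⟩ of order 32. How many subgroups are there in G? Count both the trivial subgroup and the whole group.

|G| = 32, so by Lagrange every subgroup order divides 32. Divisors: 1, 2, 4, 8, 16, 32.
Subgroups by order — order 1: 1; order 2: 17; order 4: 9; order 8: 5; order 16: 3; order 32: 1.
Total: 1 + 17 + 9 + 5 + 3 + 1 = 36.

36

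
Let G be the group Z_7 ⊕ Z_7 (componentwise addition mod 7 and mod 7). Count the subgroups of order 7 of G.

|G| = 49 and 7 | 49, so subgroups of order 7 are possible by Lagrange.
The subgroups of order 7 are: {(0,0), (0,1), (0,2), (0,3), (0,4), (0,5), (0,6)}; {(0,0), (1,0), (2,0), (3,0), (4,0), (5,0), (6,0)}; {(0,0), (1,1), (2,2), (3,3), (4,4), (5,5), (6,6)}; {(0,0), (1,2), (2,4), (3,6), (4,1), (5,3), (6,5)}; … (8 in all).
So G has 8 subgroups of order 7.

8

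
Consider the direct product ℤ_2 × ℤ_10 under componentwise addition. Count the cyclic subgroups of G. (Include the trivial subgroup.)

8

Group the elements of G by the cyclic subgroup they generate; each cyclic subgroup of order d accounts for φ(d) elements.
Cyclic subgroups by order — order 1: 1; order 2: 3; order 5: 1; order 10: 3.
Total: 8.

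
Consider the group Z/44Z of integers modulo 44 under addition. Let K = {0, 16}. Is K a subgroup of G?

No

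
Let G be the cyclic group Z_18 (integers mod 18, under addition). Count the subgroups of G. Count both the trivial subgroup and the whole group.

6

Subgroups of the cyclic group Z_18 correspond bijectively to divisors of 18.
Divisors of 18: 1, 2, 3, 6, 9, 18.
So Z_18 has 6 subgroups.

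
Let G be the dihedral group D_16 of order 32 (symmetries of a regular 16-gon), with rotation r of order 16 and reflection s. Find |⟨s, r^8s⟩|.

|⟨s⟩| = 2 and |⟨r^8s⟩| = 2, so |H| is a multiple of lcm(2, 2) = 2 and divides |G| = 32.
Closing under the operation: H = {e, r^8, s, r^8s}, so |H| = 4.

4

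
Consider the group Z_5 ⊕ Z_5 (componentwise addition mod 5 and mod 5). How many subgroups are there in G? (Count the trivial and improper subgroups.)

|G| = 25, so by Lagrange every subgroup order divides 25. Divisors: 1, 5, 25.
Subgroups by order — order 1: 1; order 5: 6; order 25: 1.
Total: 1 + 6 + 1 = 8.

8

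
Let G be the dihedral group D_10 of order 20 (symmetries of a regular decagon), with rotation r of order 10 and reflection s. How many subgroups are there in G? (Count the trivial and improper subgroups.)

|G| = 20, so by Lagrange every subgroup order divides 20. Divisors: 1, 2, 4, 5, 10, 20.
Subgroups by order — order 1: 1; order 2: 11; order 4: 5; order 5: 1; order 10: 3; order 20: 1.
Total: 1 + 11 + 5 + 1 + 3 + 1 = 22.

22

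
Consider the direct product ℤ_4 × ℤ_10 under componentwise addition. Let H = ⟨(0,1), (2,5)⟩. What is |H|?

20

|⟨(0,1)⟩| = 10 and |⟨(2,5)⟩| = 2, so |H| is a multiple of lcm(10, 2) = 10 and divides |G| = 40.
Closing under the operation: H = {(0,0), (0,1), (0,2), (0,3), (0,4), (0,5), (0,6), (0,7), (0,8), (0,9), (2,0), (2,1), (2,2), (2,3), (2,4), (2,5), (2,6), (2,7), (2,8), (2,9)}, so |H| = 20.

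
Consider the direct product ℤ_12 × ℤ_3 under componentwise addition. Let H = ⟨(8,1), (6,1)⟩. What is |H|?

18

|⟨(8,1)⟩| = 3 and |⟨(6,1)⟩| = 6, so |H| is a multiple of lcm(3, 6) = 6 and divides |G| = 36.
Closing under the operation: H = {(0,0), (0,1), (0,2), (2,0), (2,1), (2,2), (4,0), (4,1), (4,2), (6,0), (6,1), (6,2), (8,0), (8,1), (8,2), (10,0), (10,1), (10,2)}, so |H| = 18.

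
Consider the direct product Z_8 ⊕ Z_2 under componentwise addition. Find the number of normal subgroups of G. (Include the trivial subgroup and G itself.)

11

G is abelian, so every subgroup is normal.
G has 11 subgroups in total, hence 11 normal subgroups.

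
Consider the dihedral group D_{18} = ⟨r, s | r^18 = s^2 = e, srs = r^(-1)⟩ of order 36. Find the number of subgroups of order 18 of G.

|G| = 36 and 18 | 36, so subgroups of order 18 are possible by Lagrange.
The subgroups of order 18 are: {e, r, r^2, r^3, r^4, r^5, r^6, r^7, r^8, r^9, r^10, r^11, r^12, r^13, r^14, r^15, r^16, r^17}; {e, r^2, r^4, r^6, r^8, r^10, r^12, r^14, r^16, s, r^2s, r^4s, r^6s, r^8s, r^10s, r^12s, r^14s, r^16s}; {e, r^2, r^4, r^6, r^8, r^10, r^12, r^14, r^16, rs, r^3s, r^5s, r^7s, r^9s, r^11s, r^13s, r^15s, r^17s}.
So G has 3 subgroups of order 18.

3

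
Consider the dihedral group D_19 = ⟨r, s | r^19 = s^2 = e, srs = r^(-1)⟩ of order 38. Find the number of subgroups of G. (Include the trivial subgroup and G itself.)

22

|G| = 38, so by Lagrange every subgroup order divides 38. Divisors: 1, 2, 19, 38.
Subgroups by order — order 1: 1; order 2: 19; order 19: 1; order 38: 1.
Total: 1 + 19 + 1 + 1 = 22.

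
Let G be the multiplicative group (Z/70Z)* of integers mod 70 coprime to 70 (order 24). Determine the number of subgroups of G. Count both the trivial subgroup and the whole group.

16

|G| = 24, so by Lagrange every subgroup order divides 24. Divisors: 1, 2, 3, 4, 6, 8, 12, 24.
Subgroups by order — order 1: 1; order 2: 3; order 3: 1; order 4: 3; order 6: 3; order 8: 1; order 12: 3; order 24: 1.
Total: 1 + 3 + 1 + 3 + 3 + 1 + 3 + 1 = 16.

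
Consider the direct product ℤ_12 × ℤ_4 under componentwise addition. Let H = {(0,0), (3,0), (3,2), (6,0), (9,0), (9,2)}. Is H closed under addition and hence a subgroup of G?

Closure fails: (9,0) + (9,2) = (6,2) ∉ H. So H is not a subgroup.

No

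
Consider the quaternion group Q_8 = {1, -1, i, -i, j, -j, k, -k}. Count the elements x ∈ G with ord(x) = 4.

6

The elements of order 4 are: i, -i, j, -j, k, -k.
That's 6.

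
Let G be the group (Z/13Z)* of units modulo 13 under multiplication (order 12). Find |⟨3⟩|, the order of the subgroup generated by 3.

Compute successive powers of 3 mod 13: 3, 9, 1; 3^3 ≡ 1 (mod 13).
So |⟨3⟩| = 3.

3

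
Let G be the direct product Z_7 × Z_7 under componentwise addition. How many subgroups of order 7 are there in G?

8

|G| = 49 and 7 | 49, so subgroups of order 7 are possible by Lagrange.
The subgroups of order 7 are: {(0,0), (0,1), (0,2), (0,3), (0,4), (0,5), (0,6)}; {(0,0), (1,0), (2,0), (3,0), (4,0), (5,0), (6,0)}; {(0,0), (1,1), (2,2), (3,3), (4,4), (5,5), (6,6)}; {(0,0), (1,2), (2,4), (3,6), (4,1), (5,3), (6,5)}; … (8 in all).
So G has 8 subgroups of order 7.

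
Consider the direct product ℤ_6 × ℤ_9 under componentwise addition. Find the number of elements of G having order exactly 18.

18

An element (a,b) has order lcm(ord(a), ord(b)); count pairs with lcm equal to 18.
Enumerating gives 18 such elements.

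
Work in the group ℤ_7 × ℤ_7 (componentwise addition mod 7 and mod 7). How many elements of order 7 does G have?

48

An element (a,b) has order lcm(ord(a), ord(b)); count pairs with lcm equal to 7.
Enumerating gives 48 such elements.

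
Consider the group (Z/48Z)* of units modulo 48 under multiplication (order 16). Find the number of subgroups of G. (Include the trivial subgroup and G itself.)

|G| = 16, so by Lagrange every subgroup order divides 16. Divisors: 1, 2, 4, 8, 16.
Subgroups by order — order 1: 1; order 2: 7; order 4: 11; order 8: 7; order 16: 1.
Total: 1 + 7 + 11 + 7 + 1 = 27.

27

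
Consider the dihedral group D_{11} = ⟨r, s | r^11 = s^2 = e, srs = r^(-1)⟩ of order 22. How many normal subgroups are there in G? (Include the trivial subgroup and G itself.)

G has 14 subgroups. Checking conjugation-invariance by order — order 1: 1/1 normal; order 2: 0/11 normal; order 11: 1/1 normal; order 22: 1/1 normal.
Total normal subgroups: 3.

3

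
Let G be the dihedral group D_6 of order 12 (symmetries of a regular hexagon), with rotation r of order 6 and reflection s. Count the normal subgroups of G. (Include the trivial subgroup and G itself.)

7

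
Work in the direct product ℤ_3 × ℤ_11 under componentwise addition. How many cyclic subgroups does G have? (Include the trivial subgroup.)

Each element a generates a cyclic subgroup ⟨a⟩; distinct elements may generate the same one (a cyclic group of order d has φ(d) generators).
Cyclic subgroups by order — order 1: 1; order 3: 1; order 11: 1; order 33: 1.
Total: 4.

4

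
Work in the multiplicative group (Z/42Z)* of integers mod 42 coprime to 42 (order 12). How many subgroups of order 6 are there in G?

3

|G| = 12 and 6 | 12, so subgroups of order 6 are possible by Lagrange.
The subgroups of order 6 are: {1, 11, 23, 25, 29, 37}; {1, 13, 19, 25, 31, 37}; {1, 5, 17, 25, 37, 41}.
So G has 3 subgroups of order 6.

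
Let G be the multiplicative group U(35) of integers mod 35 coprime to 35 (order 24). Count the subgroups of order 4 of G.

|G| = 24 and 4 | 24, so subgroups of order 4 are possible by Lagrange.
The subgroups of order 4 are: {1, 13, 27, 29}; {1, 8, 22, 29}; {1, 6, 29, 34}.
So G has 3 subgroups of order 4.

3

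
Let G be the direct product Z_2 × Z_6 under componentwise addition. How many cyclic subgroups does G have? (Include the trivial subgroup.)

8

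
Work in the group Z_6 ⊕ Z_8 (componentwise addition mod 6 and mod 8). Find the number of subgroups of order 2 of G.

3

|G| = 48 and 2 | 48, so subgroups of order 2 are possible by Lagrange.
The subgroups of order 2 are: {(0,0), (0,4)}; {(0,0), (3,0)}; {(0,0), (3,4)}.
So G has 3 subgroups of order 2.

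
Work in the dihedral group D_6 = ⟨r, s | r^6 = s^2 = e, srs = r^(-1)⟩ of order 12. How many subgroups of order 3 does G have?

|G| = 12 and 3 | 12, so subgroups of order 3 are possible by Lagrange.
The subgroups of order 3 are: {e, r^2, r^4}.
So G has 1 subgroup of order 3.

1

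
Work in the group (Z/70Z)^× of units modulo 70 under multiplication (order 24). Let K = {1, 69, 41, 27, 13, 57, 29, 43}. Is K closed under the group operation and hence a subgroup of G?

|K| = 8 divides |G| = 24, consistent with Lagrange.
K contains the identity, every element's inverse is in K, and K is closed under ·: it is a subgroup.

Yes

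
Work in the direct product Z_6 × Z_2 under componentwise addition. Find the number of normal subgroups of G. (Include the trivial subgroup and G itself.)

10

G is abelian, so every subgroup is normal.
G has 10 subgroups in total, hence 10 normal subgroups.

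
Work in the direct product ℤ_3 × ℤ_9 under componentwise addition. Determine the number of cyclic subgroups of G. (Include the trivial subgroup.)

8

Group the elements of G by the cyclic subgroup they generate; each cyclic subgroup of order d accounts for φ(d) elements.
Cyclic subgroups by order — order 1: 1; order 3: 4; order 9: 3.
Total: 8.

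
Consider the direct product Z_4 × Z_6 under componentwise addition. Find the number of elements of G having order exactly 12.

An element (a,b) has order lcm(ord(a), ord(b)); count pairs with lcm equal to 12.
Enumerating gives 8 such elements.

8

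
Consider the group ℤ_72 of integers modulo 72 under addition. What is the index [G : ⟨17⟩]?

1

|⟨17⟩| = 72 and |G| = 72.
By Lagrange, [G : H] = |G|/|H| = 72/72 = 1.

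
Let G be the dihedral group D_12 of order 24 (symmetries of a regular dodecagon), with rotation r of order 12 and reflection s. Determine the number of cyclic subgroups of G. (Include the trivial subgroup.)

18

Group the elements of G by the cyclic subgroup they generate; each cyclic subgroup of order d accounts for φ(d) elements.
Cyclic subgroups by order — order 1: 1; order 2: 13; order 3: 1; order 4: 1; order 6: 1; order 12: 1.
Total: 18.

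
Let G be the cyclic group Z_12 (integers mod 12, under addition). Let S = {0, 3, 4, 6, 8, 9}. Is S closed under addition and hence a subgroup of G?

Closure fails: 3 + 4 = 7 ∉ S. So S is not a subgroup.

No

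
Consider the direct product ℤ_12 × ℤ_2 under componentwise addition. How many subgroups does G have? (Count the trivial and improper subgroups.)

16

|G| = 24, so by Lagrange every subgroup order divides 24. Divisors: 1, 2, 3, 4, 6, 8, 12, 24.
Subgroups by order — order 1: 1; order 2: 3; order 3: 1; order 4: 3; order 6: 3; order 8: 1; order 12: 3; order 24: 1.
Total: 1 + 3 + 1 + 3 + 3 + 1 + 3 + 1 = 16.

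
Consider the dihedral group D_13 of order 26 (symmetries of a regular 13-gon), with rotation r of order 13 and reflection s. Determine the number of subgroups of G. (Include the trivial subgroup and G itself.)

16

|G| = 26, so by Lagrange every subgroup order divides 26. Divisors: 1, 2, 13, 26.
Subgroups by order — order 1: 1; order 2: 13; order 13: 1; order 26: 1.
Total: 1 + 13 + 1 + 1 = 16.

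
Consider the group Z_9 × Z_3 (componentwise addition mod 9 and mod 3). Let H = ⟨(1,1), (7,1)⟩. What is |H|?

9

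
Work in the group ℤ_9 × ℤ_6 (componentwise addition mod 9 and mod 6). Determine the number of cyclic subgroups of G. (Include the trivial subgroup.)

16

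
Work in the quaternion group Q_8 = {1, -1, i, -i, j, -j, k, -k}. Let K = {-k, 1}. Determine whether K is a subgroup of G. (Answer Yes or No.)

-k ∈ K but its inverse k ∉ K, so K is not a subgroup.

No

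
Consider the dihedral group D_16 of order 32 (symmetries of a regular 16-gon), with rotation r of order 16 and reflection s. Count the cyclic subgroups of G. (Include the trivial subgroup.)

21

A cyclic subgroup of order d is generated by each of its φ(d) elements of order d, so the cyclic subgroups of order d number (#elements of order d)/φ(d).
Cyclic subgroups by order — order 1: 1; order 2: 17; order 4: 1; order 8: 1; order 16: 1.
Total: 21.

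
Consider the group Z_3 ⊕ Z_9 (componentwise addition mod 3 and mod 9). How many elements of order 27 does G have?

An element (a,b) has order lcm(ord(a), ord(b)); count pairs with lcm equal to 27.
Enumerating gives 0 such elements.

0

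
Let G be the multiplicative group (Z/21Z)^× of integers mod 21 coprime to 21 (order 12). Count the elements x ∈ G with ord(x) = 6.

6

The elements of order 6 are: 2, 5, 10, 11, 17, 19.
That's 6.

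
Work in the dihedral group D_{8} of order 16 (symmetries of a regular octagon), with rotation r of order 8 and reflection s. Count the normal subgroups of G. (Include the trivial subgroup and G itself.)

G has 19 subgroups. Checking conjugation-invariance by order — order 1: 1/1 normal; order 2: 1/9 normal; order 4: 1/5 normal; order 8: 3/3 normal; order 16: 1/1 normal.
Total normal subgroups: 7.

7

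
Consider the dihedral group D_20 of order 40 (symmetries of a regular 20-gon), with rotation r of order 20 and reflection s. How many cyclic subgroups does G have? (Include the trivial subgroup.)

A cyclic subgroup of order d is generated by each of its φ(d) elements of order d, so the cyclic subgroups of order d number (#elements of order d)/φ(d).
Cyclic subgroups by order — order 1: 1; order 2: 21; order 4: 1; order 5: 1; order 10: 1; order 20: 1.
Total: 26.

26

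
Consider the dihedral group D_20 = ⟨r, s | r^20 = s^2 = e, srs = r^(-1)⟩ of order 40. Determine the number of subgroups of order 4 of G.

11

|G| = 40 and 4 | 40, so subgroups of order 4 are possible by Lagrange.
The subgroups of order 4 are: {e, r^10, s, r^10s}; {e, r^10, rs, r^11s}; {e, r^10, r^2s, r^12s}; {e, r^10, r^3s, r^13s}; … (11 in all).
So G has 11 subgroups of order 4.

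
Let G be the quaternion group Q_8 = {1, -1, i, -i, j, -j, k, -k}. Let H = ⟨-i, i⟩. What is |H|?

4

|⟨-i⟩| = 4 and |⟨i⟩| = 4, so |H| is a multiple of lcm(4, 4) = 4 and divides |G| = 8.
Closing under the operation: H = {1, -1, i, -i}, so |H| = 4.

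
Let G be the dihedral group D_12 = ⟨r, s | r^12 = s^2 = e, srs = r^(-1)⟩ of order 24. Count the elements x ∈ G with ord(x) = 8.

No element of G has order 8 (even though 8 | 24).

0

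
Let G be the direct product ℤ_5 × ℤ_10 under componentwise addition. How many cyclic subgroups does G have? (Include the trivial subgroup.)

14

Each element a generates a cyclic subgroup ⟨a⟩; distinct elements may generate the same one (a cyclic group of order d has φ(d) generators).
Cyclic subgroups by order — order 1: 1; order 2: 1; order 5: 6; order 10: 6.
Total: 14.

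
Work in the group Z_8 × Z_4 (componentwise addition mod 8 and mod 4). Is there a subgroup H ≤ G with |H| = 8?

Yes

8 | 32. A subgroup of order 8 is {(0,0), (0,1), (0,2), (0,3), (4,0), (4,1), (4,2), (4,3)}.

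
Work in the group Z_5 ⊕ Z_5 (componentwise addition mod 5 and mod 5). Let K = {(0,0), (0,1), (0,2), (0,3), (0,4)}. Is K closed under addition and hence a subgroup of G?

Yes

|K| = 5 divides |G| = 25, consistent with Lagrange.
K contains the identity, every element's inverse is in K, and K is closed under +: it is a subgroup.
In fact K = ⟨(0,1)⟩.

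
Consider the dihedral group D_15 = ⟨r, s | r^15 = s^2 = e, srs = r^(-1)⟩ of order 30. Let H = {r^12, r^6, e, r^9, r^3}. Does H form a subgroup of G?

|H| = 5 divides |G| = 30, consistent with Lagrange.
H contains the identity, every element's inverse is in H, and H is closed under ·: it is a subgroup.
In fact H = ⟨r^9⟩.

Yes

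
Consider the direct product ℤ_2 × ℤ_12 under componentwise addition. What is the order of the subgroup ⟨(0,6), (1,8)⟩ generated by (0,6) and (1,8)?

12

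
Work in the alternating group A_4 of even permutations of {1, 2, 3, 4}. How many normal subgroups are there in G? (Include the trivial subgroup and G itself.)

G has 10 subgroups. Checking conjugation-invariance by order — order 1: 1/1 normal; order 2: 0/3 normal; order 3: 0/4 normal; order 4: 1/1 normal; order 12: 1/1 normal.
Total normal subgroups: 3.

3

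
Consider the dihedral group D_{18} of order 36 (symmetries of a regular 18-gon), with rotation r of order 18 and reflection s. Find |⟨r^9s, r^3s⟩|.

6

|⟨r^9s⟩| = 2 and |⟨r^3s⟩| = 2, so |H| is a multiple of lcm(2, 2) = 2 and divides |G| = 36.
Closing under the operation: H = {e, r^6, r^12, r^3s, r^9s, r^15s}, so |H| = 6.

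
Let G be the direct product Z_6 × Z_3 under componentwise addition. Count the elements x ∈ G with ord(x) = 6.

8

An element (a,b) has order lcm(ord(a), ord(b)); count pairs with lcm equal to 6.
Enumerating gives 8 such elements.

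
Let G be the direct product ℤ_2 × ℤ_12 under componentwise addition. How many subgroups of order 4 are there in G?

3

|G| = 24 and 4 | 24, so subgroups of order 4 are possible by Lagrange.
The subgroups of order 4 are: {(0,0), (0,3), (0,6), (0,9)}; {(0,0), (0,6), (1,0), (1,6)}; {(0,0), (0,6), (1,3), (1,9)}.
So G has 3 subgroups of order 4.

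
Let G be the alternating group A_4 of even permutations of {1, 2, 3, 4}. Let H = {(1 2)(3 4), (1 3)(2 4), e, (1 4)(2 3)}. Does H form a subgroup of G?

|H| = 4 divides |G| = 12, consistent with Lagrange.
H contains the identity, every element's inverse is in H, and H is closed under ∘: it is a subgroup.

Yes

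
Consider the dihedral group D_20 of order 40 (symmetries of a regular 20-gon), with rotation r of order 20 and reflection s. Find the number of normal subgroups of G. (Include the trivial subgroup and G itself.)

G has 48 subgroups. Checking conjugation-invariance by order — order 1: 1/1 normal; order 2: 1/21 normal; order 4: 1/11 normal; order 5: 1/1 normal; order 8: 0/5 normal; order 10: 1/5 normal; order 20: 3/3 normal; order 40: 1/1 normal.
Total normal subgroups: 9.

9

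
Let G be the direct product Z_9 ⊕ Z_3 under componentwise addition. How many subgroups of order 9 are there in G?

4

|G| = 27 and 9 | 27, so subgroups of order 9 are possible by Lagrange.
The subgroups of order 9 are: {(0,0), (0,1), (0,2), (3,0), (3,1), (3,2), (6,0), (6,1), (6,2)}; {(0,0), (1,0), (2,0), (3,0), (4,0), (5,0), (6,0), (7,0), (8,0)}; {(0,0), (1,1), (2,2), (3,0), (4,1), (5,2), (6,0), (7,1), (8,2)}; {(0,0), (1,2), (2,1), (3,0), (4,2), (5,1), (6,0), (7,2), (8,1)}.
So G has 4 subgroups of order 9.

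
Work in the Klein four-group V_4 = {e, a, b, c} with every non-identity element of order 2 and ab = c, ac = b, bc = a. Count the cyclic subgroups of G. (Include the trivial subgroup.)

4

A cyclic subgroup of order d is generated by each of its φ(d) elements of order d, so the cyclic subgroups of order d number (#elements of order d)/φ(d).
Cyclic subgroups by order — order 1: 1; order 2: 3.
Total: 4.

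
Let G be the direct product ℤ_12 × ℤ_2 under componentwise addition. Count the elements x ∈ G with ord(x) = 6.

6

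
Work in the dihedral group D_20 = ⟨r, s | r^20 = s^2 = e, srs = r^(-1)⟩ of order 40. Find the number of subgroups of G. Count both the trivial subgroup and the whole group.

48

|G| = 40, so by Lagrange every subgroup order divides 40. Divisors: 1, 2, 4, 5, 8, 10, 20, 40.
Subgroups by order — order 1: 1; order 2: 21; order 4: 11; order 5: 1; order 8: 5; order 10: 5; order 20: 3; order 40: 1.
Total: 1 + 21 + 11 + 1 + 5 + 5 + 3 + 1 = 48.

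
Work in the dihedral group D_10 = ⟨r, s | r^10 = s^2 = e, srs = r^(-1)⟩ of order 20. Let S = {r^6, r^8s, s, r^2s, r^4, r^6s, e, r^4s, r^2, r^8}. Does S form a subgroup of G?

Yes

|S| = 10 divides |G| = 20, consistent with Lagrange.
S contains the identity, every element's inverse is in S, and S is closed under ·: it is a subgroup.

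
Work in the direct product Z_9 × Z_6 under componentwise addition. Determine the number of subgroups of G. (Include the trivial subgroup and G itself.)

|G| = 54, so by Lagrange every subgroup order divides 54. Divisors: 1, 2, 3, 6, 9, 18, 27, 54.
Subgroups by order — order 1: 1; order 2: 1; order 3: 4; order 6: 4; order 9: 4; order 18: 4; order 27: 1; order 54: 1.
Total: 1 + 1 + 4 + 4 + 4 + 4 + 1 + 1 = 20.

20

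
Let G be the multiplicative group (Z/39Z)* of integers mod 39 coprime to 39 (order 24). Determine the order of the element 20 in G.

12

Compute successive powers of 20 mod 39: 20, 10, 5, 22, 11, 25, 32, 16, …; 20^12 ≡ 1 (mod 39).
So |⟨20⟩| = 12.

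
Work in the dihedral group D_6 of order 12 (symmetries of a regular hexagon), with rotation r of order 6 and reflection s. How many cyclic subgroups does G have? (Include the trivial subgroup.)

10

Group the elements of G by the cyclic subgroup they generate; each cyclic subgroup of order d accounts for φ(d) elements.
Cyclic subgroups by order — order 1: 1; order 2: 7; order 3: 1; order 6: 1.
Total: 10.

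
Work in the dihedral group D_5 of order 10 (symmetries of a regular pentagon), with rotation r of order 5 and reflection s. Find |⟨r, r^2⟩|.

|⟨r⟩| = 5 and |⟨r^2⟩| = 5, so |H| is a multiple of lcm(5, 5) = 5 and divides |G| = 10.
Closing under the operation: H = {e, r, r^2, r^3, r^4}, so |H| = 5.

5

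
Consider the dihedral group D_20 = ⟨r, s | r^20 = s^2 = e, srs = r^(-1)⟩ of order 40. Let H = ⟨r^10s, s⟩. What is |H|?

4

|⟨r^10s⟩| = 2 and |⟨s⟩| = 2, so |H| is a multiple of lcm(2, 2) = 2 and divides |G| = 40.
Closing under the operation: H = {e, r^10, s, r^10s}, so |H| = 4.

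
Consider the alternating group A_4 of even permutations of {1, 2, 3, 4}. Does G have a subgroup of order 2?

Yes

2 | 12. A subgroup of order 2 is {e, (1 2)(3 4)}.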